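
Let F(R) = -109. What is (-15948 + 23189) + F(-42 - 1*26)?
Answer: 7132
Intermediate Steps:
(-15948 + 23189) + F(-42 - 1*26) = (-15948 + 23189) - 109 = 7241 - 109 = 7132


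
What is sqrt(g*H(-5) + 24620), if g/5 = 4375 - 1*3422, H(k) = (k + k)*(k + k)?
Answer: 24*sqrt(870) ≈ 707.90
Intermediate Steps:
H(k) = 4*k**2 (H(k) = (2*k)*(2*k) = 4*k**2)
g = 4765 (g = 5*(4375 - 1*3422) = 5*(4375 - 3422) = 5*953 = 4765)
sqrt(g*H(-5) + 24620) = sqrt(4765*(4*(-5)**2) + 24620) = sqrt(4765*(4*25) + 24620) = sqrt(4765*100 + 24620) = sqrt(476500 + 24620) = sqrt(501120) = 24*sqrt(870)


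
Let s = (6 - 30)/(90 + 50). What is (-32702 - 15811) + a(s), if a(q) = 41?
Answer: -48472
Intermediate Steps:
s = -6/35 (s = -24/140 = -24*1/140 = -6/35 ≈ -0.17143)
(-32702 - 15811) + a(s) = (-32702 - 15811) + 41 = -48513 + 41 = -48472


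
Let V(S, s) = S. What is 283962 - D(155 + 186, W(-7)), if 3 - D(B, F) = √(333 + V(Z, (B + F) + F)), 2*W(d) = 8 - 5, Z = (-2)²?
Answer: 283959 + √337 ≈ 2.8398e+5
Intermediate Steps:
Z = 4
W(d) = 3/2 (W(d) = (8 - 5)/2 = (½)*3 = 3/2)
D(B, F) = 3 - √337 (D(B, F) = 3 - √(333 + 4) = 3 - √337)
283962 - D(155 + 186, W(-7)) = 283962 - (3 - √337) = 283962 + (-3 + √337) = 283959 + √337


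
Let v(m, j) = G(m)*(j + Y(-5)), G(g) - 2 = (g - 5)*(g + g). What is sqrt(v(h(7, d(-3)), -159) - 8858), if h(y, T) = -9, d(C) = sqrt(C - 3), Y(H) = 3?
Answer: I*sqrt(48482) ≈ 220.19*I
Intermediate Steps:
G(g) = 2 + 2*g*(-5 + g) (G(g) = 2 + (g - 5)*(g + g) = 2 + (-5 + g)*(2*g) = 2 + 2*g*(-5 + g))
d(C) = sqrt(-3 + C)
v(m, j) = (3 + j)*(2 - 10*m + 2*m**2) (v(m, j) = (2 - 10*m + 2*m**2)*(j + 3) = (2 - 10*m + 2*m**2)*(3 + j) = (3 + j)*(2 - 10*m + 2*m**2))
sqrt(v(h(7, d(-3)), -159) - 8858) = sqrt(2*(3 - 159)*(1 + (-9)**2 - 5*(-9)) - 8858) = sqrt(2*(-156)*(1 + 81 + 45) - 8858) = sqrt(2*(-156)*127 - 8858) = sqrt(-39624 - 8858) = sqrt(-48482) = I*sqrt(48482)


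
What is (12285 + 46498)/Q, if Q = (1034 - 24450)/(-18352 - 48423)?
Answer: 3925234825/23416 ≈ 1.6763e+5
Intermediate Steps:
Q = 23416/66775 (Q = -23416/(-66775) = -23416*(-1/66775) = 23416/66775 ≈ 0.35067)
(12285 + 46498)/Q = (12285 + 46498)/(23416/66775) = 58783*(66775/23416) = 3925234825/23416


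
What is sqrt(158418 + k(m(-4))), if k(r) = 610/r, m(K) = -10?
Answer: sqrt(158357) ≈ 397.94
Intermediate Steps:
sqrt(158418 + k(m(-4))) = sqrt(158418 + 610/(-10)) = sqrt(158418 + 610*(-1/10)) = sqrt(158418 - 61) = sqrt(158357)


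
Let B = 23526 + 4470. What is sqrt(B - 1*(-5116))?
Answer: 2*sqrt(8278) ≈ 181.97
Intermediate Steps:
B = 27996
sqrt(B - 1*(-5116)) = sqrt(27996 - 1*(-5116)) = sqrt(27996 + 5116) = sqrt(33112) = 2*sqrt(8278)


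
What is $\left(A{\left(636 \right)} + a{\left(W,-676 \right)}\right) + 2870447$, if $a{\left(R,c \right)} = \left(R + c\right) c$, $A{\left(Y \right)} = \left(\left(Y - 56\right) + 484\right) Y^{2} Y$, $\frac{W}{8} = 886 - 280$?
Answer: $273724111359$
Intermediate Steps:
$W = 4848$ ($W = 8 \left(886 - 280\right) = 8 \cdot 606 = 4848$)
$A{\left(Y \right)} = Y^{3} \left(428 + Y\right)$ ($A{\left(Y \right)} = \left(\left(-56 + Y\right) + 484\right) Y^{2} Y = \left(428 + Y\right) Y^{2} Y = Y^{2} \left(428 + Y\right) Y = Y^{3} \left(428 + Y\right)$)
$a{\left(R,c \right)} = c \left(R + c\right)$
$\left(A{\left(636 \right)} + a{\left(W,-676 \right)}\right) + 2870447 = \left(636^{3} \left(428 + 636\right) - 676 \left(4848 - 676\right)\right) + 2870447 = \left(257259456 \cdot 1064 - 2820272\right) + 2870447 = \left(273724061184 - 2820272\right) + 2870447 = 273721240912 + 2870447 = 273724111359$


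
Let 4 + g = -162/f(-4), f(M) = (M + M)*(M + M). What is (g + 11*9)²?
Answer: 8755681/1024 ≈ 8550.5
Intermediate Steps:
f(M) = 4*M² (f(M) = (2*M)*(2*M) = 4*M²)
g = -209/32 (g = -4 - 162/(4*(-4)²) = -4 - 162/(4*16) = -4 - 162/64 = -4 - 162*1/64 = -4 - 81/32 = -209/32 ≈ -6.5313)
(g + 11*9)² = (-209/32 + 11*9)² = (-209/32 + 99)² = (2959/32)² = 8755681/1024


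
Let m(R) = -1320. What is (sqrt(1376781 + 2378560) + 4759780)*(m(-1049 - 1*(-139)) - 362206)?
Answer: -1730303784280 - 363526*sqrt(3755341) ≈ -1.7310e+12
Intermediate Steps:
(sqrt(1376781 + 2378560) + 4759780)*(m(-1049 - 1*(-139)) - 362206) = (sqrt(1376781 + 2378560) + 4759780)*(-1320 - 362206) = (sqrt(3755341) + 4759780)*(-363526) = (4759780 + sqrt(3755341))*(-363526) = -1730303784280 - 363526*sqrt(3755341)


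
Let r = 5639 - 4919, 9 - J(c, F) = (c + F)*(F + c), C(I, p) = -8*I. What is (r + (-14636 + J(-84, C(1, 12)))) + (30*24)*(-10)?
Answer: -29571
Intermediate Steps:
J(c, F) = 9 - (F + c)² (J(c, F) = 9 - (c + F)*(F + c) = 9 - (F + c)*(F + c) = 9 - (F + c)²)
r = 720
(r + (-14636 + J(-84, C(1, 12)))) + (30*24)*(-10) = (720 + (-14636 + (9 - (-8*1 - 84)²))) + (30*24)*(-10) = (720 + (-14636 + (9 - (-8 - 84)²))) + 720*(-10) = (720 + (-14636 + (9 - 1*(-92)²))) - 7200 = (720 + (-14636 + (9 - 1*8464))) - 7200 = (720 + (-14636 + (9 - 8464))) - 7200 = (720 + (-14636 - 8455)) - 7200 = (720 - 23091) - 7200 = -22371 - 7200 = -29571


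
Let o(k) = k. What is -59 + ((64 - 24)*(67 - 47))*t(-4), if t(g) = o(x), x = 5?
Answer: 3941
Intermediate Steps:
t(g) = 5
-59 + ((64 - 24)*(67 - 47))*t(-4) = -59 + ((64 - 24)*(67 - 47))*5 = -59 + (40*20)*5 = -59 + 800*5 = -59 + 4000 = 3941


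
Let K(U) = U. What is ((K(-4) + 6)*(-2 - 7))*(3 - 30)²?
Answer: -13122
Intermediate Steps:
((K(-4) + 6)*(-2 - 7))*(3 - 30)² = ((-4 + 6)*(-2 - 7))*(3 - 30)² = (2*(-9))*(-27)² = -18*729 = -13122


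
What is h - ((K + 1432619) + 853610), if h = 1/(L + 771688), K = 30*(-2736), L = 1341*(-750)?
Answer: -515907523239/234062 ≈ -2.2041e+6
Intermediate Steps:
L = -1005750
K = -82080
h = -1/234062 (h = 1/(-1005750 + 771688) = 1/(-234062) = -1/234062 ≈ -4.2724e-6)
h - ((K + 1432619) + 853610) = -1/234062 - ((-82080 + 1432619) + 853610) = -1/234062 - (1350539 + 853610) = -1/234062 - 1*2204149 = -1/234062 - 2204149 = -515907523239/234062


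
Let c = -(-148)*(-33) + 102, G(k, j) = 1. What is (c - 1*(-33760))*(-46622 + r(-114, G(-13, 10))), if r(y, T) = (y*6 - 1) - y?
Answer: -1367558754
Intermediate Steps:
r(y, T) = -1 + 5*y (r(y, T) = (6*y - 1) - y = (-1 + 6*y) - y = -1 + 5*y)
c = -4782 (c = -37*132 + 102 = -4884 + 102 = -4782)
(c - 1*(-33760))*(-46622 + r(-114, G(-13, 10))) = (-4782 - 1*(-33760))*(-46622 + (-1 + 5*(-114))) = (-4782 + 33760)*(-46622 + (-1 - 570)) = 28978*(-46622 - 571) = 28978*(-47193) = -1367558754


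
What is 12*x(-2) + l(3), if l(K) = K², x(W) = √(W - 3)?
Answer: 9 + 12*I*√5 ≈ 9.0 + 26.833*I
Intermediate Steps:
x(W) = √(-3 + W)
12*x(-2) + l(3) = 12*√(-3 - 2) + 3² = 12*√(-5) + 9 = 12*(I*√5) + 9 = 12*I*√5 + 9 = 9 + 12*I*√5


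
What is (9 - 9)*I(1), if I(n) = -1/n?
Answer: 0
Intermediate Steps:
(9 - 9)*I(1) = (9 - 9)*(-1/1) = 0*(-1*1) = 0*(-1) = 0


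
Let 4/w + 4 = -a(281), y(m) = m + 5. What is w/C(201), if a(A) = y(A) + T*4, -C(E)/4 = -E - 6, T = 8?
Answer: -1/66654 ≈ -1.5003e-5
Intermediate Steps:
y(m) = 5 + m
C(E) = 24 + 4*E (C(E) = -4*(-E - 6) = -4*(-6 - E) = 24 + 4*E)
a(A) = 37 + A (a(A) = (5 + A) + 8*4 = (5 + A) + 32 = 37 + A)
w = -2/161 (w = 4/(-4 - (37 + 281)) = 4/(-4 - 1*318) = 4/(-4 - 318) = 4/(-322) = 4*(-1/322) = -2/161 ≈ -0.012422)
w/C(201) = -2/(161*(24 + 4*201)) = -2/(161*(24 + 804)) = -2/161/828 = -2/161*1/828 = -1/66654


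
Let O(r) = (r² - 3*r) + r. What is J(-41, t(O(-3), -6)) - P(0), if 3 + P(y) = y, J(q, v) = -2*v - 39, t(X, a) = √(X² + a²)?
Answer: -36 - 6*√29 ≈ -68.311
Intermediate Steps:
O(r) = r² - 2*r
J(q, v) = -39 - 2*v
P(y) = -3 + y
J(-41, t(O(-3), -6)) - P(0) = (-39 - 2*√((-3*(-2 - 3))² + (-6)²)) - (-3 + 0) = (-39 - 2*√((-3*(-5))² + 36)) - 1*(-3) = (-39 - 2*√(15² + 36)) + 3 = (-39 - 2*√(225 + 36)) + 3 = (-39 - 6*√29) + 3 = -36 - 6*√29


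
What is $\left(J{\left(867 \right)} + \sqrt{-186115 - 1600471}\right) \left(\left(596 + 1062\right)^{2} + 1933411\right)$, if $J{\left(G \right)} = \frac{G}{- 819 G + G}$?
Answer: $- \frac{4682375}{818} + 4682375 i \sqrt{1786586} \approx -5724.2 + 6.2586 \cdot 10^{9} i$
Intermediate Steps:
$J{\left(G \right)} = - \frac{1}{818}$ ($J{\left(G \right)} = \frac{G}{\left(-818\right) G} = G \left(- \frac{1}{818 G}\right) = - \frac{1}{818}$)
$\left(J{\left(867 \right)} + \sqrt{-186115 - 1600471}\right) \left(\left(596 + 1062\right)^{2} + 1933411\right) = \left(- \frac{1}{818} + \sqrt{-186115 - 1600471}\right) \left(\left(596 + 1062\right)^{2} + 1933411\right) = \left(- \frac{1}{818} + \sqrt{-1786586}\right) \left(1658^{2} + 1933411\right) = \left(- \frac{1}{818} + i \sqrt{1786586}\right) \left(2748964 + 1933411\right) = \left(- \frac{1}{818} + i \sqrt{1786586}\right) 4682375 = - \frac{4682375}{818} + 4682375 i \sqrt{1786586}$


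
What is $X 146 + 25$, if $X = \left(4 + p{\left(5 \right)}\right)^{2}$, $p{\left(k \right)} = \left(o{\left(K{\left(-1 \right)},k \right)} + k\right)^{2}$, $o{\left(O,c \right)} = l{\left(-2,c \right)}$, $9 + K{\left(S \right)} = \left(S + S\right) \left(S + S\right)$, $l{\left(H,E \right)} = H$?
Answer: $24699$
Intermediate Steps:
$K{\left(S \right)} = -9 + 4 S^{2}$ ($K{\left(S \right)} = -9 + \left(S + S\right) \left(S + S\right) = -9 + 2 S 2 S = -9 + 4 S^{2}$)
$o{\left(O,c \right)} = -2$
$p{\left(k \right)} = \left(-2 + k\right)^{2}$
$X = 169$ ($X = \left(4 + \left(-2 + 5\right)^{2}\right)^{2} = \left(4 + 3^{2}\right)^{2} = \left(4 + 9\right)^{2} = 13^{2} = 169$)
$X 146 + 25 = 169 \cdot 146 + 25 = 24674 + 25 = 24699$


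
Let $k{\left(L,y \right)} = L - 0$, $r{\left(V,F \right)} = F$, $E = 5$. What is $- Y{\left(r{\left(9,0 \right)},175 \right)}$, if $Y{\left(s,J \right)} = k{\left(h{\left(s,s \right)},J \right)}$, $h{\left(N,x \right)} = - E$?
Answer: $5$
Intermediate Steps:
$h{\left(N,x \right)} = -5$ ($h{\left(N,x \right)} = \left(-1\right) 5 = -5$)
$k{\left(L,y \right)} = L$ ($k{\left(L,y \right)} = L + 0 = L$)
$Y{\left(s,J \right)} = -5$
$- Y{\left(r{\left(9,0 \right)},175 \right)} = \left(-1\right) \left(-5\right) = 5$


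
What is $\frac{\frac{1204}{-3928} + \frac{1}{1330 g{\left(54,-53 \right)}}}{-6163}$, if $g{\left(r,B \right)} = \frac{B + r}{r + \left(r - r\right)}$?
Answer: $\frac{173651}{4024623890} \approx 4.3147 \cdot 10^{-5}$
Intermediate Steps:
$g{\left(r,B \right)} = \frac{B + r}{r}$ ($g{\left(r,B \right)} = \frac{B + r}{r + 0} = \frac{B + r}{r}$)
$\frac{\frac{1204}{-3928} + \frac{1}{1330 g{\left(54,-53 \right)}}}{-6163} = \frac{\frac{1204}{-3928} + \frac{1}{1330 \frac{-53 + 54}{54}}}{-6163} = \left(1204 \left(- \frac{1}{3928}\right) + \frac{1}{1330 \cdot \frac{1}{54} \cdot 1}\right) \left(- \frac{1}{6163}\right) = \left(- \frac{301}{982} + \frac{\frac{1}{\frac{1}{54}}}{1330}\right) \left(- \frac{1}{6163}\right) = \left(- \frac{301}{982} + \frac{1}{1330} \cdot 54\right) \left(- \frac{1}{6163}\right) = \left(- \frac{301}{982} + \frac{27}{665}\right) \left(- \frac{1}{6163}\right) = \left(- \frac{173651}{653030}\right) \left(- \frac{1}{6163}\right) = \frac{173651}{4024623890}$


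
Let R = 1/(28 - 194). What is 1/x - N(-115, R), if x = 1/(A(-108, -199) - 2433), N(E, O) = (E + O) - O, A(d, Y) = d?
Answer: -2426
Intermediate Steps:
R = -1/166 (R = 1/(-166) = -1/166 ≈ -0.0060241)
N(E, O) = E
x = -1/2541 (x = 1/(-108 - 2433) = 1/(-2541) = -1/2541 ≈ -0.00039355)
1/x - N(-115, R) = 1/(-1/2541) - 1*(-115) = -2541 + 115 = -2426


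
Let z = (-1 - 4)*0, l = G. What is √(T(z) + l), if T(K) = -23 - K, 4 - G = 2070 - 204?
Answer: I*√1885 ≈ 43.417*I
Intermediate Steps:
G = -1862 (G = 4 - (2070 - 204) = 4 - 1*1866 = 4 - 1866 = -1862)
l = -1862
z = 0 (z = -5*0 = 0)
√(T(z) + l) = √((-23 - 1*0) - 1862) = √((-23 + 0) - 1862) = √(-23 - 1862) = √(-1885) = I*√1885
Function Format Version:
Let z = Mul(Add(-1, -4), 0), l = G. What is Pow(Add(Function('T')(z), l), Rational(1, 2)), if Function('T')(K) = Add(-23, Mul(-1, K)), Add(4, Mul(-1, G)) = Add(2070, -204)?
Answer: Mul(I, Pow(1885, Rational(1, 2))) ≈ Mul(43.417, I)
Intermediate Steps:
G = -1862 (G = Add(4, Mul(-1, Add(2070, -204))) = Add(4, Mul(-1, 1866)) = Add(4, -1866) = -1862)
l = -1862
z = 0 (z = Mul(-5, 0) = 0)
Pow(Add(Function('T')(z), l), Rational(1, 2)) = Pow(Add(Add(-23, Mul(-1, 0)), -1862), Rational(1, 2)) = Pow(Add(Add(-23, 0), -1862), Rational(1, 2)) = Pow(Add(-23, -1862), Rational(1, 2)) = Pow(-1885, Rational(1, 2)) = Mul(I, Pow(1885, Rational(1, 2)))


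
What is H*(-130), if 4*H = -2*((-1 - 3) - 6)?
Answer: -650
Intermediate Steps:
H = 5 (H = (-2*((-1 - 3) - 6))/4 = (-2*(-4 - 6))/4 = (-2*(-10))/4 = (¼)*20 = 5)
H*(-130) = 5*(-130) = -650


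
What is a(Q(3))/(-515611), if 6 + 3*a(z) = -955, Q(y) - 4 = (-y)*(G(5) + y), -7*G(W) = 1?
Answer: 961/1546833 ≈ 0.00062127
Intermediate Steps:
G(W) = -⅐ (G(W) = -⅐*1 = -⅐)
Q(y) = 4 - y*(-⅐ + y) (Q(y) = 4 + (-y)*(-⅐ + y) = 4 - y*(-⅐ + y))
a(z) = -961/3 (a(z) = -2 + (⅓)*(-955) = -2 - 955/3 = -961/3)
a(Q(3))/(-515611) = -961/3/(-515611) = -961/3*(-1/515611) = 961/1546833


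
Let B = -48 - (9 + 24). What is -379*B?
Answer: 30699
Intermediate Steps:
B = -81 (B = -48 - 1*33 = -48 - 33 = -81)
-379*B = -379*(-81) = 30699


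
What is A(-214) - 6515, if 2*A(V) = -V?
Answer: -6408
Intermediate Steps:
A(V) = -V/2 (A(V) = (-V)/2 = -V/2)
A(-214) - 6515 = -1/2*(-214) - 6515 = 107 - 6515 = -6408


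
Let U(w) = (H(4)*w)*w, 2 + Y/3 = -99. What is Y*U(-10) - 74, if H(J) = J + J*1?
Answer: -242474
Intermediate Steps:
H(J) = 2*J (H(J) = J + J = 2*J)
Y = -303 (Y = -6 + 3*(-99) = -6 - 297 = -303)
U(w) = 8*w² (U(w) = ((2*4)*w)*w = (8*w)*w = 8*w²)
Y*U(-10) - 74 = -2424*(-10)² - 74 = -2424*100 - 74 = -303*800 - 74 = -242400 - 74 = -242474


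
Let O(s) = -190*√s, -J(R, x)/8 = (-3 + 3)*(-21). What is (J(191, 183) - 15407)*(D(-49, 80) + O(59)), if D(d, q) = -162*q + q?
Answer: 198442160 + 2927330*√59 ≈ 2.2093e+8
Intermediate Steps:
D(d, q) = -161*q
J(R, x) = 0 (J(R, x) = -8*(-3 + 3)*(-21) = -0*(-21) = -8*0 = 0)
(J(191, 183) - 15407)*(D(-49, 80) + O(59)) = (0 - 15407)*(-161*80 - 190*√59) = -15407*(-12880 - 190*√59) = 198442160 + 2927330*√59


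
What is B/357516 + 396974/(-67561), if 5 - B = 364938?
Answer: -166579794997/24154138476 ≈ -6.8965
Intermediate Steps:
B = -364933 (B = 5 - 1*364938 = 5 - 364938 = -364933)
B/357516 + 396974/(-67561) = -364933/357516 + 396974/(-67561) = -364933*1/357516 + 396974*(-1/67561) = -364933/357516 - 396974/67561 = -166579794997/24154138476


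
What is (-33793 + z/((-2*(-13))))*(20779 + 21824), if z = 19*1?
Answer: -37430953197/26 ≈ -1.4397e+9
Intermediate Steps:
z = 19
(-33793 + z/((-2*(-13))))*(20779 + 21824) = (-33793 + 19/(-2*(-13)))*(20779 + 21824) = (-33793 + 19/26)*42603 = -878599/26*42603 = -37430953197/26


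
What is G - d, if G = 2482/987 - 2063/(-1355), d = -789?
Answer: 1060596056/1337385 ≈ 793.04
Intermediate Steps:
G = 5399291/1337385 (G = 2482*(1/987) - 2063*(-1/1355) = 2482/987 + 2063/1355 = 5399291/1337385 ≈ 4.0372)
G - d = 5399291/1337385 - 1*(-789) = 5399291/1337385 + 789 = 1060596056/1337385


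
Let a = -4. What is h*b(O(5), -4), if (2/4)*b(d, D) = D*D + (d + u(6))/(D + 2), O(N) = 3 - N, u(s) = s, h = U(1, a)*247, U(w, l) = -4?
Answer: -27664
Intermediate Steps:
h = -988 (h = -4*247 = -988)
b(d, D) = 2*D² + 2*(6 + d)/(2 + D) (b(d, D) = 2*(D*D + (d + 6)/(D + 2)) = 2*(D² + (6 + d)/(2 + D)) = 2*D² + 2*(6 + d)/(2 + D))
h*b(O(5), -4) = -1976*(6 + (3 - 1*5) + (-4)³ + 2*(-4)²)/(2 - 4) = -1976*(6 + (3 - 5) - 64 + 2*16)/(-2) = -1976*(-1)*(6 - 2 - 64 + 32)/2 = -1976*(-1)*(-28)/2 = -988*28 = -27664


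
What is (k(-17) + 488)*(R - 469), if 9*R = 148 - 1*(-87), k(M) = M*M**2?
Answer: 5879350/3 ≈ 1.9598e+6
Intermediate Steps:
k(M) = M**3
R = 235/9 (R = (148 - 1*(-87))/9 = (148 + 87)/9 = (1/9)*235 = 235/9 ≈ 26.111)
(k(-17) + 488)*(R - 469) = ((-17)**3 + 488)*(235/9 - 469) = (-4913 + 488)*(-3986/9) = -4425*(-3986/9) = 5879350/3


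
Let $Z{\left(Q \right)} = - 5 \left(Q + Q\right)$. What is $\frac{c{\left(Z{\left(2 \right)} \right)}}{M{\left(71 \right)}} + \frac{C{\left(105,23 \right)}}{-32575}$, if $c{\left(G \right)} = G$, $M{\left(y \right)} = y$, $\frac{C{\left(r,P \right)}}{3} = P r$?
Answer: $- \frac{233179}{462565} \approx -0.5041$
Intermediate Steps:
$C{\left(r,P \right)} = 3 P r$
$Z{\left(Q \right)} = - 10 Q$ ($Z{\left(Q \right)} = - 5 \cdot 2 Q = - 10 Q$)
$\frac{c{\left(Z{\left(2 \right)} \right)}}{M{\left(71 \right)}} + \frac{C{\left(105,23 \right)}}{-32575} = \frac{\left(-10\right) 2}{71} + \frac{3 \cdot 23 \cdot 105}{-32575} = \left(-20\right) \frac{1}{71} + 7245 \left(- \frac{1}{32575}\right) = - \frac{20}{71} - \frac{1449}{6515} = - \frac{233179}{462565}$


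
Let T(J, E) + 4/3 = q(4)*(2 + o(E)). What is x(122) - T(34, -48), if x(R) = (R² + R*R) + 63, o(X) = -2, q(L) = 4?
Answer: 89497/3 ≈ 29832.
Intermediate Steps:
x(R) = 63 + 2*R² (x(R) = (R² + R²) + 63 = 2*R² + 63 = 63 + 2*R²)
T(J, E) = -4/3 (T(J, E) = -4/3 + 4*(2 - 2) = -4/3 + 4*0 = -4/3 + 0 = -4/3)
x(122) - T(34, -48) = (63 + 2*122²) - 1*(-4/3) = (63 + 2*14884) + 4/3 = (63 + 29768) + 4/3 = 29831 + 4/3 = 89497/3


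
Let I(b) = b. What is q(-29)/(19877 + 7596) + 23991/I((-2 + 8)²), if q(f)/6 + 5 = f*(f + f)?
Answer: 219822325/329676 ≈ 666.78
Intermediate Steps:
q(f) = -30 + 12*f² (q(f) = -30 + 6*(f*(f + f)) = -30 + 6*(f*(2*f)) = -30 + 6*(2*f²) = -30 + 12*f²)
q(-29)/(19877 + 7596) + 23991/I((-2 + 8)²) = (-30 + 12*(-29)²)/(19877 + 7596) + 23991/((-2 + 8)²) = (-30 + 12*841)/27473 + 23991/(6²) = (-30 + 10092)*(1/27473) + 23991/36 = 10062*(1/27473) + 23991*(1/36) = 10062/27473 + 7997/12 = 219822325/329676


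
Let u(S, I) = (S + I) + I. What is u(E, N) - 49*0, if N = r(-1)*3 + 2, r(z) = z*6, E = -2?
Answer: -34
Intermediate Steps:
r(z) = 6*z
N = -16 (N = (6*(-1))*3 + 2 = -6*3 + 2 = -18 + 2 = -16)
u(S, I) = S + 2*I (u(S, I) = (I + S) + I = S + 2*I)
u(E, N) - 49*0 = (-2 + 2*(-16)) - 49*0 = (-2 - 32) + 0 = -34 + 0 = -34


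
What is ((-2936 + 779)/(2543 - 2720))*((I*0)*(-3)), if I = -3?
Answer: 0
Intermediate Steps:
((-2936 + 779)/(2543 - 2720))*((I*0)*(-3)) = ((-2936 + 779)/(2543 - 2720))*(-3*0*(-3)) = (-2157/(-177))*(0*(-3)) = -2157*(-1/177)*0 = (719/59)*0 = 0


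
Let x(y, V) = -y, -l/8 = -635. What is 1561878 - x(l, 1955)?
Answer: 1566958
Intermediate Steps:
l = 5080 (l = -8*(-635) = 5080)
1561878 - x(l, 1955) = 1561878 - (-1)*5080 = 1561878 - 1*(-5080) = 1561878 + 5080 = 1566958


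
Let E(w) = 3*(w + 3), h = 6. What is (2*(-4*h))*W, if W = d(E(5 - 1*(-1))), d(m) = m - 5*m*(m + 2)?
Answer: 186624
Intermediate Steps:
E(w) = 9 + 3*w (E(w) = 3*(3 + w) = 9 + 3*w)
d(m) = m - 5*m*(2 + m)
W = -3888 (W = -(9 + 3*(5 - 1*(-1)))*(9 + 5*(9 + 3*(5 - 1*(-1)))) = -(9 + 3*(5 + 1))*(9 + 5*(9 + 3*(5 + 1))) = -(9 + 3*6)*(9 + 5*(9 + 3*6)) = -(9 + 18)*(9 + 5*(9 + 18)) = -1*27*(9 + 5*27) = -1*27*(9 + 135) = -1*27*144 = -3888)
(2*(-4*h))*W = (2*(-4*6))*(-3888) = (2*(-24))*(-3888) = -48*(-3888) = 186624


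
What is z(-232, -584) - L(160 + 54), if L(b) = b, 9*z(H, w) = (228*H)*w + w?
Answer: 30888754/9 ≈ 3.4321e+6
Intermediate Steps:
z(H, w) = w/9 + 76*H*w/3 (z(H, w) = ((228*H)*w + w)/9 = (228*H*w + w)/9 = (w + 228*H*w)/9 = w/9 + 76*H*w/3)
z(-232, -584) - L(160 + 54) = (1/9)*(-584)*(1 + 228*(-232)) - (160 + 54) = (1/9)*(-584)*(1 - 52896) - 1*214 = (1/9)*(-584)*(-52895) - 214 = 30890680/9 - 214 = 30888754/9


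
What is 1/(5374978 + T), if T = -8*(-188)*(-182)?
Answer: 1/5101250 ≈ 1.9603e-7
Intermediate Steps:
T = -273728 (T = 1504*(-182) = -273728)
1/(5374978 + T) = 1/(5374978 - 273728) = 1/5101250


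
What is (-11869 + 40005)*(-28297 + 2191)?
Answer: -734518416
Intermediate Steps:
(-11869 + 40005)*(-28297 + 2191) = 28136*(-26106) = -734518416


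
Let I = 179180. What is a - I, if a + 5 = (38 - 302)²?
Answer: -109489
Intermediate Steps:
a = 69691 (a = -5 + (38 - 302)² = -5 + (-264)² = -5 + 69696 = 69691)
a - I = 69691 - 1*179180 = 69691 - 179180 = -109489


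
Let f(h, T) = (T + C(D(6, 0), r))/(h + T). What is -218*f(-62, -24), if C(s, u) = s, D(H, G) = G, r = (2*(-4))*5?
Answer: -2616/43 ≈ -60.837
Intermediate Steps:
r = -40 (r = -8*5 = -40)
f(h, T) = T/(T + h) (f(h, T) = (T + 0)/(h + T) = T/(T + h))
-218*f(-62, -24) = -(-5232)/(-24 - 62) = -(-5232)/(-86) = -(-5232)*(-1)/86 = -218*12/43 = -2616/43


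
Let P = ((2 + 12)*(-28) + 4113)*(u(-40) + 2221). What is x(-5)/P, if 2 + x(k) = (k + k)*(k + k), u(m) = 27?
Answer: 49/4182404 ≈ 1.1716e-5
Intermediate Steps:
x(k) = -2 + 4*k**2 (x(k) = -2 + (k + k)*(k + k) = -2 + (2*k)*(2*k) = -2 + 4*k**2)
P = 8364808 (P = ((2 + 12)*(-28) + 4113)*(27 + 2221) = (14*(-28) + 4113)*2248 = (-392 + 4113)*2248 = 3721*2248 = 8364808)
x(-5)/P = (-2 + 4*(-5)**2)/8364808 = (-2 + 4*25)*(1/8364808) = (-2 + 100)*(1/8364808) = 98*(1/8364808) = 49/4182404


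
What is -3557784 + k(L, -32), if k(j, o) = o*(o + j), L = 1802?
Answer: -3614424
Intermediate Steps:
k(j, o) = o*(j + o)
-3557784 + k(L, -32) = -3557784 - 32*(1802 - 32) = -3557784 - 32*1770 = -3557784 - 56640 = -3614424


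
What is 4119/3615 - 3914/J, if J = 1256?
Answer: -1495941/756740 ≈ -1.9768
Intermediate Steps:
4119/3615 - 3914/J = 4119/3615 - 3914/1256 = 4119*(1/3615) - 3914*1/1256 = 1373/1205 - 1957/628 = -1495941/756740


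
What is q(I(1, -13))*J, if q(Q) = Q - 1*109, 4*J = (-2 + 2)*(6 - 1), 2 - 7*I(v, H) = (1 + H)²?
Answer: 0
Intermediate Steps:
I(v, H) = 2/7 - (1 + H)²/7
J = 0 (J = ((-2 + 2)*(6 - 1))/4 = (0*5)/4 = (¼)*0 = 0)
q(Q) = -109 + Q (q(Q) = Q - 109 = -109 + Q)
q(I(1, -13))*J = (-109 + (2/7 - (1 - 13)²/7))*0 = (-109 + (2/7 - ⅐*(-12)²))*0 = (-109 + (2/7 - ⅐*144))*0 = (-109 + (2/7 - 144/7))*0 = (-109 - 142/7)*0 = -905/7*0 = 0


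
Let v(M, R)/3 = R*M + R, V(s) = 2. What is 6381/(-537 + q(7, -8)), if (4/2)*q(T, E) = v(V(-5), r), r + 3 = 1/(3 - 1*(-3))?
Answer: -8508/733 ≈ -11.607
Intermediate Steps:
r = -17/6 (r = -3 + 1/(3 - 1*(-3)) = -3 + 1/(3 + 3) = -3 + 1/6 = -17/6 ≈ -2.8333)
v(M, R) = 3*R + 3*M*R (v(M, R) = 3*(R*M + R) = 3*(M*R + R) = 3*(R + M*R) = 3*R + 3*M*R)
q(T, E) = -51/4 (q(T, E) = (3*(-17/6)*(1 + 2))/2 = (3*(-17/6)*3)/2 = (1/2)*(-51/2) = -51/4)
6381/(-537 + q(7, -8)) = 6381/(-537 - 51/4) = 6381/(-2199/4) = 6381*(-4/2199) = -8508/733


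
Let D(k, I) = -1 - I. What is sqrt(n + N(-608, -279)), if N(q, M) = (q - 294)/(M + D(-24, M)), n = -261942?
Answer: 4*I*sqrt(16315) ≈ 510.92*I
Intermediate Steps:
N(q, M) = 294 - q (N(q, M) = (q - 294)/(M + (-1 - M)) = (-294 + q)/(-1) = (-294 + q)*(-1) = 294 - q)
sqrt(n + N(-608, -279)) = sqrt(-261942 + (294 - 1*(-608))) = sqrt(-261942 + (294 + 608)) = sqrt(-261942 + 902) = sqrt(-261040) = 4*I*sqrt(16315)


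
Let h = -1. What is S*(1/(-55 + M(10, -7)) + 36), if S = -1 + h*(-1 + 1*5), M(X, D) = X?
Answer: -1619/9 ≈ -179.89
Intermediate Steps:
S = -5 (S = -1 - (-1 + 1*5) = -1 - (-1 + 5) = -1 - 1*4 = -1 - 4 = -5)
S*(1/(-55 + M(10, -7)) + 36) = -5*(1/(-55 + 10) + 36) = -5*(1/(-45) + 36) = -5*(-1/45 + 36) = -5*1619/45 = -1619/9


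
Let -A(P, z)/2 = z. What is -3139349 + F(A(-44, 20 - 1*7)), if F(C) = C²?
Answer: -3138673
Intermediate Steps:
A(P, z) = -2*z
-3139349 + F(A(-44, 20 - 1*7)) = -3139349 + (-2*(20 - 1*7))² = -3139349 + (-2*(20 - 7))² = -3139349 + (-2*13)² = -3139349 + (-26)² = -3139349 + 676 = -3138673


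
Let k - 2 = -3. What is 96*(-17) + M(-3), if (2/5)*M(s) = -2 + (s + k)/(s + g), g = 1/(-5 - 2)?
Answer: -17972/11 ≈ -1633.8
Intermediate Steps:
k = -1 (k = 2 - 3 = -1)
g = -⅐ (g = 1/(-7) = -⅐ ≈ -0.14286)
M(s) = -5 + 5*(-1 + s)/(2*(-⅐ + s)) (M(s) = 5*(-2 + (s - 1)/(s - ⅐))/2 = 5*(-2 + (-1 + s)/(-⅐ + s))/2 = -5 + 5*(-1 + s)/(2*(-⅐ + s)))
96*(-17) + M(-3) = 96*(-17) + 5*(-5 - 7*(-3))/(2*(-1 + 7*(-3))) = -1632 + 5*(-5 + 21)/(2*(-1 - 21)) = -1632 + (5/2)*16/(-22) = -1632 + (5/2)*(-1/22)*16 = -1632 - 20/11 = -17972/11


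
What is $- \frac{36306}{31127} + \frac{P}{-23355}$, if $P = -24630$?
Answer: $- \frac{5417908}{48464739} \approx -0.11179$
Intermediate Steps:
$- \frac{36306}{31127} + \frac{P}{-23355} = - \frac{36306}{31127} - \frac{24630}{-23355} = \left(-36306\right) \frac{1}{31127} - - \frac{1642}{1557} = - \frac{36306}{31127} + \frac{1642}{1557} = - \frac{5417908}{48464739}$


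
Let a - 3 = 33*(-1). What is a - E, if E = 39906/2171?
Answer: -105036/2171 ≈ -48.381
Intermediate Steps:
a = -30 (a = 3 + 33*(-1) = 3 - 33 = -30)
E = 39906/2171 (E = 39906*(1/2171) = 39906/2171 ≈ 18.381)
a - E = -30 - 1*39906/2171 = -30 - 39906/2171 = -105036/2171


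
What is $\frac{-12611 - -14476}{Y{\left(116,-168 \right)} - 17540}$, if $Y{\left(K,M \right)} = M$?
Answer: $- \frac{1865}{17708} \approx -0.10532$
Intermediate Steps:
$\frac{-12611 - -14476}{Y{\left(116,-168 \right)} - 17540} = \frac{-12611 - -14476}{-168 - 17540} = \frac{-12611 + 14476}{-17708} = 1865 \left(- \frac{1}{17708}\right) = - \frac{1865}{17708}$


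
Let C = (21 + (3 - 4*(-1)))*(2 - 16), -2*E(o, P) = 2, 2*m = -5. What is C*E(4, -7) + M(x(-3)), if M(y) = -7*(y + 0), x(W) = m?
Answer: 819/2 ≈ 409.50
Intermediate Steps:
m = -5/2 (m = (½)*(-5) = -5/2 ≈ -2.5000)
E(o, P) = -1 (E(o, P) = -½*2 = -1)
x(W) = -5/2
M(y) = -7*y
C = -392 (C = (21 + (3 + 4))*(-14) = (21 + 7)*(-14) = 28*(-14) = -392)
C*E(4, -7) + M(x(-3)) = -392*(-1) - 7*(-5/2) = 392 + 35/2 = 819/2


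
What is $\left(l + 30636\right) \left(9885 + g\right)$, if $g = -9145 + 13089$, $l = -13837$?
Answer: $232313371$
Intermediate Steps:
$g = 3944$
$\left(l + 30636\right) \left(9885 + g\right) = \left(-13837 + 30636\right) \left(9885 + 3944\right) = 16799 \cdot 13829 = 232313371$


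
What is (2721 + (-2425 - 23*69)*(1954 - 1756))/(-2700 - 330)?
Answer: 52777/202 ≈ 261.27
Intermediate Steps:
(2721 + (-2425 - 23*69)*(1954 - 1756))/(-2700 - 330) = (2721 + (-2425 - 1587)*198)/(-3030) = (2721 - 4012*198)*(-1/3030) = (2721 - 794376)*(-1/3030) = -791655*(-1/3030) = 52777/202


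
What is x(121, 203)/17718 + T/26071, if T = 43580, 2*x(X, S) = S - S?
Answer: 43580/26071 ≈ 1.6716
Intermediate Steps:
x(X, S) = 0 (x(X, S) = (S - S)/2 = (½)*0 = 0)
x(121, 203)/17718 + T/26071 = 0/17718 + 43580/26071 = 0*(1/17718) + 43580*(1/26071) = 0 + 43580/26071 = 43580/26071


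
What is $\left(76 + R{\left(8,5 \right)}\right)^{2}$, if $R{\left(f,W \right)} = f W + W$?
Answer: $14641$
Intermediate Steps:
$R{\left(f,W \right)} = W + W f$ ($R{\left(f,W \right)} = W f + W = W + W f$)
$\left(76 + R{\left(8,5 \right)}\right)^{2} = \left(76 + 5 \left(1 + 8\right)\right)^{2} = \left(76 + 5 \cdot 9\right)^{2} = \left(76 + 45\right)^{2} = 121^{2} = 14641$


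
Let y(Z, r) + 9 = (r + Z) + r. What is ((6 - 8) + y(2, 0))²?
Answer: 81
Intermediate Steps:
y(Z, r) = -9 + Z + 2*r (y(Z, r) = -9 + ((r + Z) + r) = -9 + ((Z + r) + r) = -9 + (Z + 2*r) = -9 + Z + 2*r)
((6 - 8) + y(2, 0))² = ((6 - 8) + (-9 + 2 + 2*0))² = (-2 + (-9 + 2 + 0))² = (-2 - 7)² = (-9)² = 81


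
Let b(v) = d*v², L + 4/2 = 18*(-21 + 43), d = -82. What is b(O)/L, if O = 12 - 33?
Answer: -18081/197 ≈ -91.782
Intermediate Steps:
O = -21
L = 394 (L = -2 + 18*(-21 + 43) = -2 + 18*22 = -2 + 396 = 394)
b(v) = -82*v²
b(O)/L = -82*(-21)²/394 = -82*441*(1/394) = -36162*1/394 = -18081/197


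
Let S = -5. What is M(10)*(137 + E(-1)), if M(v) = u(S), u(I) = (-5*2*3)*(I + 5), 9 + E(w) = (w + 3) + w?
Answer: 0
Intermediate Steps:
E(w) = -6 + 2*w (E(w) = -9 + ((w + 3) + w) = -9 + ((3 + w) + w) = -9 + (3 + 2*w) = -6 + 2*w)
u(I) = -150 - 30*I (u(I) = (-10*3)*(5 + I) = -30*(5 + I) = -150 - 30*I)
M(v) = 0 (M(v) = -150 - 30*(-5) = -150 + 150 = 0)
M(10)*(137 + E(-1)) = 0*(137 + (-6 + 2*(-1))) = 0*(137 + (-6 - 2)) = 0*(137 - 8) = 0*129 = 0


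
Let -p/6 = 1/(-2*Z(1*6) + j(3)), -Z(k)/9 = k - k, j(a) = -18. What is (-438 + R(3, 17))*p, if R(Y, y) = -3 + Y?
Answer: -146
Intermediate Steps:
Z(k) = 0 (Z(k) = -9*(k - k) = -9*0 = 0)
p = ⅓ (p = -6/(-2*0 - 18) = -6/(0 - 18) = -6/(-18) = -6*(-1/18) = ⅓ ≈ 0.33333)
(-438 + R(3, 17))*p = (-438 + (-3 + 3))*(⅓) = (-438 + 0)*(⅓) = -438*⅓ = -146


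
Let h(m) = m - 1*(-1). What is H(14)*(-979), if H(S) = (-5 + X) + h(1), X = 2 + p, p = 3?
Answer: -1958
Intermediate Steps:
X = 5 (X = 2 + 3 = 5)
h(m) = 1 + m (h(m) = m + 1 = 1 + m)
H(S) = 2 (H(S) = (-5 + 5) + (1 + 1) = 0 + 2 = 2)
H(14)*(-979) = 2*(-979) = -1958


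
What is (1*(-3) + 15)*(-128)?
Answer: -1536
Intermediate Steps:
(1*(-3) + 15)*(-128) = (-3 + 15)*(-128) = 12*(-128) = -1536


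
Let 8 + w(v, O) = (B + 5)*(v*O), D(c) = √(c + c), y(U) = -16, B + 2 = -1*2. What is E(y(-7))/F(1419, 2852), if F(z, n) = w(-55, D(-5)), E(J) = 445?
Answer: -1780/15157 + 24475*I*√10/30314 ≈ -0.11744 + 2.5532*I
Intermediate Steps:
B = -4 (B = -2 - 1*2 = -2 - 2 = -4)
D(c) = √2*√c (D(c) = √(2*c) = √2*√c)
w(v, O) = -8 + O*v (w(v, O) = -8 + (-4 + 5)*(v*O) = -8 + 1*(O*v) = -8 + O*v)
F(z, n) = -8 - 55*I*√10 (F(z, n) = -8 + (√2*√(-5))*(-55) = -8 + (√2*(I*√5))*(-55) = -8 + (I*√10)*(-55) = -8 - 55*I*√10)
E(y(-7))/F(1419, 2852) = 445/(-8 - 55*I*√10)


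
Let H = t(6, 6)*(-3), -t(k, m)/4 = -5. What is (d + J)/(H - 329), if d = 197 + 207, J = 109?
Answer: -513/389 ≈ -1.3188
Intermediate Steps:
d = 404
t(k, m) = 20 (t(k, m) = -4*(-5) = 20)
H = -60 (H = 20*(-3) = -60)
(d + J)/(H - 329) = (404 + 109)/(-60 - 329) = 513/(-389) = 513*(-1/389) = -513/389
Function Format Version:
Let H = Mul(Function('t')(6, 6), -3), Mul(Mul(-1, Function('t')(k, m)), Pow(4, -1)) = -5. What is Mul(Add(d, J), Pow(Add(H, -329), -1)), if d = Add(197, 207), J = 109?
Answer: Rational(-513, 389) ≈ -1.3188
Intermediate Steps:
d = 404
Function('t')(k, m) = 20 (Function('t')(k, m) = Mul(-4, -5) = 20)
H = -60 (H = Mul(20, -3) = -60)
Mul(Add(d, J), Pow(Add(H, -329), -1)) = Mul(Add(404, 109), Pow(Add(-60, -329), -1)) = Mul(513, Pow(-389, -1)) = Mul(513, Rational(-1, 389)) = Rational(-513, 389)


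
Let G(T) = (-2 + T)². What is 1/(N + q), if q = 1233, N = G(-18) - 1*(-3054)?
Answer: 1/4687 ≈ 0.00021336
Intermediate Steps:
N = 3454 (N = (-2 - 18)² - 1*(-3054) = (-20)² + 3054 = 400 + 3054 = 3454)
1/(N + q) = 1/(3454 + 1233) = 1/4687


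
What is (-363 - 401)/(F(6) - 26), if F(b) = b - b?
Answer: 382/13 ≈ 29.385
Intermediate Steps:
F(b) = 0
(-363 - 401)/(F(6) - 26) = (-363 - 401)/(0 - 26) = -764/(-26) = -764*(-1/26) = 382/13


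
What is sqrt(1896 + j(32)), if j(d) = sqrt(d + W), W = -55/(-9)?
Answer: sqrt(17064 + 21*sqrt(7))/3 ≈ 43.614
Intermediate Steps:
W = 55/9 (W = -55*(-1/9) = 55/9 ≈ 6.1111)
j(d) = sqrt(55/9 + d) (j(d) = sqrt(d + 55/9) = sqrt(55/9 + d))
sqrt(1896 + j(32)) = sqrt(1896 + sqrt(55 + 9*32)/3) = sqrt(1896 + sqrt(55 + 288)/3) = sqrt(1896 + sqrt(343)/3) = sqrt(1896 + (7*sqrt(7))/3) = sqrt(1896 + 7*sqrt(7)/3)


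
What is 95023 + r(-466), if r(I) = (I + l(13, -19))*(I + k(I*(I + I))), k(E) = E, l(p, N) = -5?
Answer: -204246443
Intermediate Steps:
r(I) = (-5 + I)*(I + 2*I**2) (r(I) = (I - 5)*(I + I*(I + I)) = (-5 + I)*(I + I*(2*I)) = (-5 + I)*(I + 2*I**2))
95023 + r(-466) = 95023 - 466*(-5 - 9*(-466) + 2*(-466)**2) = 95023 - 466*(-5 + 4194 + 2*217156) = 95023 - 466*(-5 + 4194 + 434312) = 95023 - 466*438501 = 95023 - 204341466 = -204246443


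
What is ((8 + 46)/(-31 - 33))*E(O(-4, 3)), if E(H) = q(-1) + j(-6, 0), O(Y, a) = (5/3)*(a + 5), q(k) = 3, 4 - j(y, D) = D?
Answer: -189/32 ≈ -5.9063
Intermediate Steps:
j(y, D) = 4 - D
O(Y, a) = 25/3 + 5*a/3 (O(Y, a) = (5*(⅓))*(5 + a) = 5*(5 + a)/3 = 25/3 + 5*a/3)
E(H) = 7 (E(H) = 3 + (4 - 1*0) = 3 + (4 + 0) = 3 + 4 = 7)
((8 + 46)/(-31 - 33))*E(O(-4, 3)) = ((8 + 46)/(-31 - 33))*7 = (54/(-64))*7 = (54*(-1/64))*7 = -27/32*7 = -189/32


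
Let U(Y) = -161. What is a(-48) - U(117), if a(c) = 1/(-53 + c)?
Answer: 16260/101 ≈ 160.99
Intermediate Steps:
a(-48) - U(117) = 1/(-53 - 48) - 1*(-161) = 1/(-101) + 161 = -1/101 + 161 = 16260/101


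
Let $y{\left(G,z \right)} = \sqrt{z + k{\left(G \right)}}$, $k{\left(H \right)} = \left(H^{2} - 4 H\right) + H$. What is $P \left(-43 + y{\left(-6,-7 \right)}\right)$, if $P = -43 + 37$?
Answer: $258 - 6 \sqrt{47} \approx 216.87$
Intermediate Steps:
$k{\left(H \right)} = H^{2} - 3 H$
$P = -6$
$y{\left(G,z \right)} = \sqrt{z + G \left(-3 + G\right)}$
$P \left(-43 + y{\left(-6,-7 \right)}\right) = - 6 \left(-43 + \sqrt{-7 - 6 \left(-3 - 6\right)}\right) = - 6 \left(-43 + \sqrt{-7 - -54}\right) = - 6 \left(-43 + \sqrt{-7 + 54}\right) = - 6 \left(-43 + \sqrt{47}\right) = 258 - 6 \sqrt{47}$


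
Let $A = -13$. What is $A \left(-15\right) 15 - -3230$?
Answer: $6155$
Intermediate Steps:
$A \left(-15\right) 15 - -3230 = \left(-13\right) \left(-15\right) 15 - -3230 = 195 \cdot 15 + 3230 = 2925 + 3230 = 6155$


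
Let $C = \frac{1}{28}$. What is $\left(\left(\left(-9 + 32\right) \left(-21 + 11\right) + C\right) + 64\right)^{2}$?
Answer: $\frac{21594609}{784} \approx 27544.0$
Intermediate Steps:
$C = \frac{1}{28} \approx 0.035714$
$\left(\left(\left(-9 + 32\right) \left(-21 + 11\right) + C\right) + 64\right)^{2} = \left(\left(\left(-9 + 32\right) \left(-21 + 11\right) + \frac{1}{28}\right) + 64\right)^{2} = \left(\left(23 \left(-10\right) + \frac{1}{28}\right) + 64\right)^{2} = \left(\left(-230 + \frac{1}{28}\right) + 64\right)^{2} = \left(- \frac{6439}{28} + 64\right)^{2} = \left(- \frac{4647}{28}\right)^{2} = \frac{21594609}{784}$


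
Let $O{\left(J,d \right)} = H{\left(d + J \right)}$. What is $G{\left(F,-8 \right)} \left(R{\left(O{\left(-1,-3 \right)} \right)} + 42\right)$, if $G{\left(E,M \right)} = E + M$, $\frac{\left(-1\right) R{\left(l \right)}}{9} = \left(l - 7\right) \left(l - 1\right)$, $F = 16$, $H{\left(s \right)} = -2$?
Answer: $-1608$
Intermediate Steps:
$O{\left(J,d \right)} = -2$
$R{\left(l \right)} = - 9 \left(-1 + l\right) \left(-7 + l\right)$ ($R{\left(l \right)} = - 9 \left(l - 7\right) \left(l - 1\right) = - 9 \left(-7 + l\right) \left(-1 + l\right) = - 9 \left(-1 + l\right) \left(-7 + l\right)$)
$G{\left(F,-8 \right)} \left(R{\left(O{\left(-1,-3 \right)} \right)} + 42\right) = \left(16 - 8\right) \left(\left(-63 - 9 \left(-2\right)^{2} + 72 \left(-2\right)\right) + 42\right) = 8 \left(\left(-63 - 36 - 144\right) + 42\right) = 8 \left(-243 + 42\right) = 8 \left(-201\right) = -1608$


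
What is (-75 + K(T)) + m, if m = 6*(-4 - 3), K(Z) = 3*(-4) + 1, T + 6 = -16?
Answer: -128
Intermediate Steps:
T = -22 (T = -6 - 16 = -22)
K(Z) = -11 (K(Z) = -12 + 1 = -11)
m = -42 (m = 6*(-7) = -42)
(-75 + K(T)) + m = (-75 - 11) - 42 = -86 - 42 = -128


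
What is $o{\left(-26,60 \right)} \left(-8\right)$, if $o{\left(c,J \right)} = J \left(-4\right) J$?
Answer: $115200$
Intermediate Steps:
$o{\left(c,J \right)} = - 4 J^{2}$ ($o{\left(c,J \right)} = - 4 J J = - 4 J^{2}$)
$o{\left(-26,60 \right)} \left(-8\right) = - 4 \cdot 60^{2} \left(-8\right) = \left(-4\right) 3600 \left(-8\right) = \left(-14400\right) \left(-8\right) = 115200$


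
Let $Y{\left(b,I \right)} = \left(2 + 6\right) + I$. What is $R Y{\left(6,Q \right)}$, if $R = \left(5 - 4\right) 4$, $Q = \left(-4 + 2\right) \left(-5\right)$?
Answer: $72$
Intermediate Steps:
$Q = 10$ ($Q = \left(-2\right) \left(-5\right) = 10$)
$Y{\left(b,I \right)} = 8 + I$
$R = 4$ ($R = 1 \cdot 4 = 4$)
$R Y{\left(6,Q \right)} = 4 \left(8 + 10\right) = 4 \cdot 18 = 72$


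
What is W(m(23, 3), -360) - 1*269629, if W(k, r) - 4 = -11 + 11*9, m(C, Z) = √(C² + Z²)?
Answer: -269537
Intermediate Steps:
W(k, r) = 92 (W(k, r) = 4 + (-11 + 11*9) = 4 + (-11 + 99) = 4 + 88 = 92)
W(m(23, 3), -360) - 1*269629 = 92 - 1*269629 = 92 - 269629 = -269537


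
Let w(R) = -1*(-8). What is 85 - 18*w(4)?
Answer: -59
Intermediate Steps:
w(R) = 8
85 - 18*w(4) = 85 - 18*8 = 85 - 144 = -59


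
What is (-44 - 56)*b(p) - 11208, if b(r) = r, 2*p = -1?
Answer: -11158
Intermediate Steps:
p = -1/2 (p = (1/2)*(-1) = -1/2 ≈ -0.50000)
(-44 - 56)*b(p) - 11208 = (-44 - 56)*(-1/2) - 11208 = -100*(-1/2) - 11208 = 50 - 11208 = -11158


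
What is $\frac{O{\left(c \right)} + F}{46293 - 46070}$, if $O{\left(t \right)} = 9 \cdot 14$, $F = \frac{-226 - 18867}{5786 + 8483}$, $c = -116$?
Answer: $\frac{1778801}{3181987} \approx 0.55902$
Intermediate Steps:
$F = - \frac{19093}{14269} \approx -1.3381$
$O{\left(t \right)} = 126$
$\frac{O{\left(c \right)} + F}{46293 - 46070} = \frac{126 - \frac{19093}{14269}}{46293 - 46070} = \frac{1778801}{14269 \cdot 223} = \frac{1778801}{14269} \cdot \frac{1}{223} = \frac{1778801}{3181987}$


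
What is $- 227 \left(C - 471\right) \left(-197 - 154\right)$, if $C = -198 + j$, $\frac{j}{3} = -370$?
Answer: $-141745383$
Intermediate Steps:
$j = -1110$ ($j = 3 \left(-370\right) = -1110$)
$C = -1308$ ($C = -198 - 1110 = -1308$)
$- 227 \left(C - 471\right) \left(-197 - 154\right) = - 227 \left(-1308 - 471\right) \left(-197 - 154\right) = - 227 \left(\left(-1779\right) \left(-351\right)\right) = \left(-227\right) 624429 = -141745383$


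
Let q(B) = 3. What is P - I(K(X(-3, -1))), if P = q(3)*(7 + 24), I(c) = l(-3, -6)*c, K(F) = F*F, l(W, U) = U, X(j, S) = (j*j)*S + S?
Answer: 693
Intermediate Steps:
X(j, S) = S + S*j² (X(j, S) = j²*S + S = S*j² + S = S + S*j²)
K(F) = F²
I(c) = -6*c
P = 93 (P = 3*(7 + 24) = 3*31 = 93)
P - I(K(X(-3, -1))) = 93 - (-6)*(-(1 + (-3)²))² = 93 - (-6)*(-(1 + 9))² = 93 - (-6)*(-1*10)² = 93 - (-6)*(-10)² = 93 - (-6)*100 = 93 - 1*(-600) = 93 + 600 = 693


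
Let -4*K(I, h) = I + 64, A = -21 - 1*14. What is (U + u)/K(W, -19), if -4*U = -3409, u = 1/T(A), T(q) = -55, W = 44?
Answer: -62497/1980 ≈ -31.564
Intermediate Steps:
A = -35 (A = -21 - 14 = -35)
u = -1/55 (u = 1/(-55) = -1/55 ≈ -0.018182)
U = 3409/4 (U = -¼*(-3409) = 3409/4 ≈ 852.25)
K(I, h) = -16 - I/4 (K(I, h) = -(I + 64)/4 = -(64 + I)/4 = -16 - I/4)
(U + u)/K(W, -19) = (3409/4 - 1/55)/(-16 - ¼*44) = 187491/(220*(-16 - 11)) = (187491/220)/(-27) = (187491/220)*(-1/27) = -62497/1980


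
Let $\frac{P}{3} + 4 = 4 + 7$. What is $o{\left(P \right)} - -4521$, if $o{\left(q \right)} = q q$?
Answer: $4962$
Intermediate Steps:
$P = 21$ ($P = -12 + 3 \left(4 + 7\right) = -12 + 3 \cdot 11 = -12 + 33 = 21$)
$o{\left(q \right)} = q^{2}$
$o{\left(P \right)} - -4521 = 21^{2} - -4521 = 441 + 4521 = 4962$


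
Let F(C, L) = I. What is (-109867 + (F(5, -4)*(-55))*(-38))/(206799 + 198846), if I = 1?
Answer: -107777/405645 ≈ -0.26569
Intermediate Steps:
F(C, L) = 1
(-109867 + (F(5, -4)*(-55))*(-38))/(206799 + 198846) = (-109867 + (1*(-55))*(-38))/(206799 + 198846) = (-109867 - 55*(-38))/405645 = (-109867 + 2090)*(1/405645) = -107777*1/405645 = -107777/405645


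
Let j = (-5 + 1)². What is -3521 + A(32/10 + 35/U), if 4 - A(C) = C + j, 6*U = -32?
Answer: -282371/80 ≈ -3529.6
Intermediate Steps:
U = -16/3 (U = (⅙)*(-32) = -16/3 ≈ -5.3333)
j = 16 (j = (-4)² = 16)
A(C) = -12 - C (A(C) = 4 - (C + 16) = 4 - (16 + C) = 4 + (-16 - C) = -12 - C)
-3521 + A(32/10 + 35/U) = -3521 + (-12 - (32/10 + 35/(-16/3))) = -3521 + (-12 - (32*(⅒) + 35*(-3/16))) = -3521 + (-12 - (16/5 - 105/16)) = -3521 + (-12 - 1*(-269/80)) = -3521 + (-12 + 269/80) = -3521 - 691/80 = -282371/80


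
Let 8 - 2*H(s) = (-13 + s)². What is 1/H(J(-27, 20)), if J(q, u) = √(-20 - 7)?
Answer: -I/(39*√3 + 67*I) ≈ -0.0074017 - 0.0074624*I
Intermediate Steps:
J(q, u) = 3*I*√3 (J(q, u) = √(-27) = 3*I*√3)
H(s) = 4 - (-13 + s)²/2
1/H(J(-27, 20)) = 1/(4 - (-13 + 3*I*√3)²/2)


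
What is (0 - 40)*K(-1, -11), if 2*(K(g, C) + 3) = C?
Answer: 340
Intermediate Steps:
K(g, C) = -3 + C/2
(0 - 40)*K(-1, -11) = (0 - 40)*(-3 + (½)*(-11)) = -40*(-3 - 11/2) = -40*(-17/2) = 340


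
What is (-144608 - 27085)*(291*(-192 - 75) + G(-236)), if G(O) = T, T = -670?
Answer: 13455065331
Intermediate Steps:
G(O) = -670
(-144608 - 27085)*(291*(-192 - 75) + G(-236)) = (-144608 - 27085)*(291*(-192 - 75) - 670) = -171693*(291*(-267) - 670) = -171693*(-77697 - 670) = -171693*(-78367) = 13455065331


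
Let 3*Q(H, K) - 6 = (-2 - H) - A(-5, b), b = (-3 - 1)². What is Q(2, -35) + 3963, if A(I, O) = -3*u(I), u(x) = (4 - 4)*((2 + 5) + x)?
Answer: 11891/3 ≈ 3963.7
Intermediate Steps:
b = 16 (b = (-4)² = 16)
u(x) = 0 (u(x) = 0*(7 + x) = 0)
A(I, O) = 0 (A(I, O) = -3*0 = 0)
Q(H, K) = 4/3 - H/3 (Q(H, K) = 2 + ((-2 - H) - 1*0)/3 = 2 + ((-2 - H) + 0)/3 = 2 + (-2 - H)/3 = 2 + (-⅔ - H/3) = 4/3 - H/3)
Q(2, -35) + 3963 = (4/3 - ⅓*2) + 3963 = (4/3 - ⅔) + 3963 = ⅔ + 3963 = 11891/3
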